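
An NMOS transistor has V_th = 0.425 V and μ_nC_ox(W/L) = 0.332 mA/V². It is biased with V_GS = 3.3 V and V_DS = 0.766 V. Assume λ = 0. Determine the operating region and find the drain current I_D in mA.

V_ov = V_GS − V_th = 3.3 − 0.425 = 2.88 V.
Since V_DS = 0.766 V < V_ov = 2.88 V, the device is in the triode region.
I_D = k_n [V_ov · V_DS − ½ V_DS²] = 0.332 × [2.88 × 0.766 − 0.5 × 0.766²] = 0.634 mA.

Triode; I_D = 0.634 mA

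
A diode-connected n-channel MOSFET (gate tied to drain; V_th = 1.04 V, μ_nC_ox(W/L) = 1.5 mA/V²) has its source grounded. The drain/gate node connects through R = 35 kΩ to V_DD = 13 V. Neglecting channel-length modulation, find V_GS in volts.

V_GS = 1.70 V

With gate tied to drain, V_GS = V_DS ≥ V_GS − V_th, so the device is in saturation.
KCL at the drain: ½ k_n (V_GS − V_th)² = (V_DD − V_GS)/R.
Let x = V_GS − 1.04. Then 26.2 x² + x − 11.96 = 0, giving x = 0.656 V (positive root), so V_GS = 1.7 V.
I_D = (V_DD − V_GS)/R = (13 − 1.7) / 35 = 0.323 mA.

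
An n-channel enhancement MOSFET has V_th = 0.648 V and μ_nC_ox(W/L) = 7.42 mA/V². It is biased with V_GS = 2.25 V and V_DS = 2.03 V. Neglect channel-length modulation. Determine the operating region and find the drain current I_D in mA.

Saturation; I_D = 9.52 mA

V_ov = V_GS − V_th = 2.25 − 0.648 = 1.6 V.
Since V_DS = 2.03 V ≥ V_ov = 1.6 V, the device is in saturation.
I_D = ½ k_n V_ov² = 0.5 × 7.42 × 1.6² = 9.52 mA.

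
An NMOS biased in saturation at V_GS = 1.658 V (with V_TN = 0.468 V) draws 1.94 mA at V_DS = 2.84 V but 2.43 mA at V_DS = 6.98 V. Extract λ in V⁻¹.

λ = 0.0738 V⁻¹

With V_GS fixed, I_D ∝ (1 + λ V_DS) in saturation, so I_D2/I_D1 = (1 + λ V_DS2)/(1 + λ V_DS1).
2.43/1.94 = 1.253 = (1 + 6.98 λ)/(1 + 2.84 λ).
Solving: λ (I_D1 V_DS2 − I_D2 V_DS1) = I_D2 − I_D1, so λ = (2.43 − 1.94) / (1.94 × 6.98 − 2.43 × 2.84) = 0.49 / 6.64 = 0.0738 V⁻¹.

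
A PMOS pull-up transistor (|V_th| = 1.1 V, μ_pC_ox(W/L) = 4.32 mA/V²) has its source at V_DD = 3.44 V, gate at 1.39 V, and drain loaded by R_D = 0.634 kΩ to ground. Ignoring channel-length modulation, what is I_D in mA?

I_D = 1.95 mA

V_SG = V_DD − V_G = 3.44 − 1.39 = 2.05 V, so V_ov = 2.05 − 1.1 = 0.95 V.
Assume saturation: I_D = ½ k_p V_ov² = 0.5 × 4.32 × 0.95² = 1.95 mA, giving V_SD = V_DD − I_D R_D = 3.44 − 1.95 × 0.634 = 2.2 V.
V_SD = 2.2 V ≥ V_ov = 0.95 V, confirming saturation.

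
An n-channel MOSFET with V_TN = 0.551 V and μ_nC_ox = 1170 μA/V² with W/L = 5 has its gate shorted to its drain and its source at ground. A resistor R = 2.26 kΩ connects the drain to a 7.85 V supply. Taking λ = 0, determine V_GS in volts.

With gate tied to drain, V_GS = V_DS ≥ V_GS − V_TN, so the device is in saturation.
k_n = μ_nC_ox · (W/L) = 5.85 mA/V².
KCL at the drain: ½ k_n (V_GS − V_TN)² = (V_DD − V_GS)/R.
Let x = V_GS − 0.551. Then 6.61 x² + x − 7.299 = 0, giving x = 0.978 V (positive root), so V_GS = 1.53 V.
I_D = (V_DD − V_GS)/R = (7.85 − 1.53) / 2.26 = 2.8 mA.

V_GS = 1.53 V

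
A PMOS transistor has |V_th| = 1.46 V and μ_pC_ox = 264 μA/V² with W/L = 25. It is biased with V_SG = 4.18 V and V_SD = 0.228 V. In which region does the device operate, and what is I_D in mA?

Triode; I_D = 3.92 mA

k_p = μ_pC_ox · (W/L) = 6.6 mA/V².
V_ov = V_SG − |V_th| = 4.18 − 1.46 = 2.72 V.
Since V_SD = 0.228 V < V_ov = 2.72 V, the device is in the triode region.
I_D = k_p [V_ov · V_SD − ½ V_SD²] = 6.6 × [2.72 × 0.228 − 0.5 × 0.228²] = 3.92 mA.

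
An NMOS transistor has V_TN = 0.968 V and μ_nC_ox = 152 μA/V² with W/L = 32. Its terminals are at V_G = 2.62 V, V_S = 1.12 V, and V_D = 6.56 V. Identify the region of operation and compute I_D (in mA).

V_GS = V_G − V_S = 2.62 − 1.12 = 1.5 V; V_DS = V_D − V_S = 6.56 − 1.12 = 5.44 V.
k_n = μ_nC_ox · (W/L) = 4.864 mA/V².
V_ov = V_GS − V_TN = 1.5 − 0.968 = 0.532 V.
Since V_DS = 5.44 V ≥ V_ov = 0.532 V, the device is in saturation.
I_D = ½ k_n V_ov² = 0.5 × 4.864 × 0.532² = 0.688 mA.

Saturation; I_D = 0.688 mA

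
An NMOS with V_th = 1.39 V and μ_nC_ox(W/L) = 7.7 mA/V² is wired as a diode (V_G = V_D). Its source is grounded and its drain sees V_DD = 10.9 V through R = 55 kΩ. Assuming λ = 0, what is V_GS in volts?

With gate tied to drain, V_GS = V_DS ≥ V_GS − V_th, so the device is in saturation.
KCL at the drain: ½ k_n (V_GS − V_th)² = (V_DD − V_GS)/R.
Let x = V_GS − 1.39. Then 212 x² + x − 9.51 = 0, giving x = 0.21 V (positive root), so V_GS = 1.6 V.
I_D = (V_DD − V_GS)/R = (10.9 − 1.6) / 55 = 0.169 mA.

V_GS = 1.60 V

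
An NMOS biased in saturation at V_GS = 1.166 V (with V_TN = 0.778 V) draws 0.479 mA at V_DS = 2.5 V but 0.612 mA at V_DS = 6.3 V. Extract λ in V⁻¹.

With V_GS fixed, I_D ∝ (1 + λ V_DS) in saturation, so I_D2/I_D1 = (1 + λ V_DS2)/(1 + λ V_DS1).
0.612/0.479 = 1.278 = (1 + 6.3 λ)/(1 + 2.5 λ).
Solving: λ (I_D1 V_DS2 − I_D2 V_DS1) = I_D2 − I_D1, so λ = (0.612 − 0.479) / (0.479 × 6.3 − 0.612 × 2.5) = 0.133 / 1.49 = 0.0894 V⁻¹.

λ = 0.0894 V⁻¹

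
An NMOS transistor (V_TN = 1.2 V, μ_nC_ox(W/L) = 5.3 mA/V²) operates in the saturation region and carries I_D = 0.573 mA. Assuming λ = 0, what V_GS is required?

In saturation I_D = ½ k_n (V_GS − V_TN)², so V_GS − V_TN = √(2 I_D / k_n) = √(2 × 0.573 / 5.3) = 0.465 V.
V_GS = 1.2 + 0.465 = 1.67 V.

V_GS = 1.67 V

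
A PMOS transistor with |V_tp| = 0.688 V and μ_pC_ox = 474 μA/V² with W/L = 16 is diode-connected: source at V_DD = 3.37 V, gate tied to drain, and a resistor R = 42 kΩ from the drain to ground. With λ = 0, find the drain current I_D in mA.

With gate tied to drain, V_SG = V_SD ≥ V_SG − |V_tp|, so the device is in saturation.
k_p = μ_pC_ox · (W/L) = 7.584 mA/V².
KCL at the drain: ½ k_p (V_SG − |V_tp|)² = (V_DD − V_SG)/R.
Let x = V_SG − 0.688. Then 159 x² + x − 2.682 = 0, giving x = 0.127 V (positive root), so V_SG = 0.815 V.
I_D = (V_DD − V_SG)/R = (3.37 − 0.815) / 42 = 0.0608 mA.

I_D = 0.0608 mA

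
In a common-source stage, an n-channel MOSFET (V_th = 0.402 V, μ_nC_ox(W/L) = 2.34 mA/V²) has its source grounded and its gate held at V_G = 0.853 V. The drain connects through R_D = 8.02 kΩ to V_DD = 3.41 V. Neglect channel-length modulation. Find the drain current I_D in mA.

I_D = 0.238 mA

V_GS = V_G = 0.853 V, so V_ov = 0.853 − 0.402 = 0.451 V.
Assume saturation: I_D = ½ k_n V_ov² = 0.5 × 2.34 × 0.451² = 0.238 mA, giving V_DS = V_DD − I_D R_D = 3.41 − 0.238 × 8.02 = 1.5 V.
V_DS = 1.5 V ≥ V_ov = 0.451 V, confirming saturation.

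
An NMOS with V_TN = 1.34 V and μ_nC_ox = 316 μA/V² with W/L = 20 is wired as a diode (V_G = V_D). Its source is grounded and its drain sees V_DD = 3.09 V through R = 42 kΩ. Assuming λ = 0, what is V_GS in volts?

With gate tied to drain, V_GS = V_DS ≥ V_GS − V_TN, so the device is in saturation.
k_n = μ_nC_ox · (W/L) = 6.32 mA/V².
KCL at the drain: ½ k_n (V_GS − V_TN)² = (V_DD − V_GS)/R.
Let x = V_GS − 1.34. Then 133 x² + x − 1.75 = 0, giving x = 0.111 V (positive root), so V_GS = 1.45 V.
I_D = (V_DD − V_GS)/R = (3.09 − 1.45) / 42 = 0.039 mA.

V_GS = 1.45 V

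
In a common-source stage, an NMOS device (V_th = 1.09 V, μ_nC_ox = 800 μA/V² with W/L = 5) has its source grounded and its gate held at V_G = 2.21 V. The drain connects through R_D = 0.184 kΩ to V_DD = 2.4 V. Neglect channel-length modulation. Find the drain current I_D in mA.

V_GS = V_G = 2.21 V, so V_ov = 2.21 − 1.09 = 1.12 V.
k_n = μ_nC_ox · (W/L) = 4 mA/V².
Assume saturation: I_D = ½ k_n V_ov² = 0.5 × 4 × 1.12² = 2.51 mA, giving V_DS = V_DD − I_D R_D = 2.4 − 2.51 × 0.184 = 1.94 V.
V_DS = 1.94 V ≥ V_ov = 1.12 V, confirming saturation.

I_D = 2.51 mA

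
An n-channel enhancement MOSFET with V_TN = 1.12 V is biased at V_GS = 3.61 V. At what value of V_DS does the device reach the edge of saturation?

The boundary between triode and saturation is V_DS = V_GS − V_TN = V_ov.
V_ov = 3.61 − 1.12 = 2.49 V.

V_DS,sat = 2.49 V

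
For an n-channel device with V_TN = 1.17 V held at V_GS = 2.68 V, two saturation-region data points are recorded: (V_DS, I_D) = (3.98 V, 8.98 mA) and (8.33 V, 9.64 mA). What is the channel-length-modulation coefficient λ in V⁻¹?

λ = 0.0181 V⁻¹

With V_GS fixed, I_D ∝ (1 + λ V_DS) in saturation, so I_D2/I_D1 = (1 + λ V_DS2)/(1 + λ V_DS1).
9.64/8.98 = 1.073 = (1 + 8.33 λ)/(1 + 3.98 λ).
Solving: λ (I_D1 V_DS2 − I_D2 V_DS1) = I_D2 − I_D1, so λ = (9.64 − 8.98) / (8.98 × 8.33 − 9.64 × 3.98) = 0.66 / 36.4 = 0.0181 V⁻¹.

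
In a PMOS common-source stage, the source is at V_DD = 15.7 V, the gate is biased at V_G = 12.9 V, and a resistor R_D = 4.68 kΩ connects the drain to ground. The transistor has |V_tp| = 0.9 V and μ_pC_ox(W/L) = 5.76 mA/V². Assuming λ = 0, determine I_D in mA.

I_D = 3.28 mA

V_SG = V_DD − V_G = 15.7 − 12.9 = 2.8 V, so V_ov = 2.8 − 0.9 = 1.9 V.
Assume saturation: I_D = ½ k_p V_ov² = 0.5 × 5.76 × 1.9² = 10.4 mA, giving V_SD = V_DD − I_D R_D = 15.7 − 10.4 × 4.68 = -33 V.
But -33 V < V_ov = 1.9 V, so the device is actually in triode.
In triode I_D = k_p[V_ov V_SD − ½ V_SD²] and I_D = (V_DD − V_SD)/R_D. Equating: 13.5 V_SD² − 52.22 V_SD + 15.7 = 0, giving V_SD = 0.329 V (the root below V_ov).
I_D = (15.7 − 0.329) / 4.68 = 3.28 mA.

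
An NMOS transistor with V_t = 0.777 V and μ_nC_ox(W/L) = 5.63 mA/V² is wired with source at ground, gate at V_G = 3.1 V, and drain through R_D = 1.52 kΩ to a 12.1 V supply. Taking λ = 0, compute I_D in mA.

V_GS = V_G = 3.1 V, so V_ov = 3.1 − 0.777 = 2.32 V.
Assume saturation: I_D = ½ k_n V_ov² = 0.5 × 5.63 × 2.32² = 15.2 mA, giving V_DS = V_DD − I_D R_D = 12.1 − 15.2 × 1.52 = -11 V.
But -11 V < V_ov = 2.32 V, so the device is actually in triode.
In triode I_D = k_n[V_ov V_DS − ½ V_DS²] and I_D = (V_DD − V_DS)/R_D. Equating: 4.28 V_DS² − 20.88 V_DS + 12.1 = 0, giving V_DS = 0.672 V (the root below V_ov).
I_D = (12.1 − 0.672) / 1.52 = 7.52 mA.

I_D = 7.52 mA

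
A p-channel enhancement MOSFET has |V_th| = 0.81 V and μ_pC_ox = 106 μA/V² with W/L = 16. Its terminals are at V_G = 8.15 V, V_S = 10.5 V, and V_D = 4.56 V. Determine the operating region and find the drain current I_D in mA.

Saturation; I_D = 2.01 mA

V_SG = V_S − V_G = 10.5 − 8.15 = 2.35 V; V_SD = V_S − V_D = 10.5 − 4.56 = 5.94 V.
k_p = μ_pC_ox · (W/L) = 1.696 mA/V².
V_ov = V_SG − |V_th| = 2.35 − 0.81 = 1.54 V.
Since V_SD = 5.94 V ≥ V_ov = 1.54 V, the device is in saturation.
I_D = ½ k_p V_ov² = 0.5 × 1.696 × 1.54² = 2.01 mA.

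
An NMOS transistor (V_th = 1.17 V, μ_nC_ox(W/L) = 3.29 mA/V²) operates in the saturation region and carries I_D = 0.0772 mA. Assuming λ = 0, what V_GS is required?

V_GS = 1.39 V

In saturation I_D = ½ k_n (V_GS − V_th)², so V_GS − V_th = √(2 I_D / k_n) = √(2 × 0.0772 / 3.29) = 0.217 V.
V_GS = 1.17 + 0.217 = 1.39 V.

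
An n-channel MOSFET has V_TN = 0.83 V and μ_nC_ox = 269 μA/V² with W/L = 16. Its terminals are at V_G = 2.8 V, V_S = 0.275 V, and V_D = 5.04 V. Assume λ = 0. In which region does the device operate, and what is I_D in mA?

Saturation; I_D = 6.18 mA

V_GS = V_G − V_S = 2.8 − 0.275 = 2.52 V; V_DS = V_D − V_S = 5.04 − 0.275 = 4.76 V.
k_n = μ_nC_ox · (W/L) = 4.304 mA/V².
V_ov = V_GS − V_TN = 2.52 − 0.83 = 1.69 V.
Since V_DS = 4.76 V ≥ V_ov = 1.69 V, the device is in saturation.
I_D = ½ k_n V_ov² = 0.5 × 4.304 × 1.69² = 6.18 mA.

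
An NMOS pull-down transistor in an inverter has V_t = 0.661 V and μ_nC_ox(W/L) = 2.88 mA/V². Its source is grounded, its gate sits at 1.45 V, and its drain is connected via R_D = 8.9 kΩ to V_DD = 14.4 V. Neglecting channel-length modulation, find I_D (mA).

I_D = 0.896 mA

V_GS = V_G = 1.45 V, so V_ov = 1.45 − 0.661 = 0.789 V.
Assume saturation: I_D = ½ k_n V_ov² = 0.5 × 2.88 × 0.789² = 0.896 mA, giving V_DS = V_DD − I_D R_D = 14.4 − 0.896 × 8.9 = 6.42 V.
V_DS = 6.42 V ≥ V_ov = 0.789 V, confirming saturation.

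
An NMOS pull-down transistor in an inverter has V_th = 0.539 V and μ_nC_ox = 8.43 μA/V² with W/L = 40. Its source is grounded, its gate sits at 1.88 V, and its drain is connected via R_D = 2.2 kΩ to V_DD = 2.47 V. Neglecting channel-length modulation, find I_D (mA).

V_GS = V_G = 1.88 V, so V_ov = 1.88 − 0.539 = 1.34 V.
k_n = μ_nC_ox · (W/L) = 0.3372 mA/V².
Assume saturation: I_D = ½ k_n V_ov² = 0.5 × 0.3372 × 1.34² = 0.303 mA, giving V_DS = V_DD − I_D R_D = 2.47 − 0.303 × 2.2 = 1.8 V.
V_DS = 1.8 V ≥ V_ov = 1.34 V, confirming saturation.

I_D = 0.303 mA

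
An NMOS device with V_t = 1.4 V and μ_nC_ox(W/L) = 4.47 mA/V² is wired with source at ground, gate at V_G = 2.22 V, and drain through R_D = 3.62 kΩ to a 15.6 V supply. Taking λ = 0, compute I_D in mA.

V_GS = V_G = 2.22 V, so V_ov = 2.22 − 1.4 = 0.82 V.
Assume saturation: I_D = ½ k_n V_ov² = 0.5 × 4.47 × 0.82² = 1.5 mA, giving V_DS = V_DD − I_D R_D = 15.6 − 1.5 × 3.62 = 10.2 V.
V_DS = 10.2 V ≥ V_ov = 0.82 V, confirming saturation.

I_D = 1.50 mA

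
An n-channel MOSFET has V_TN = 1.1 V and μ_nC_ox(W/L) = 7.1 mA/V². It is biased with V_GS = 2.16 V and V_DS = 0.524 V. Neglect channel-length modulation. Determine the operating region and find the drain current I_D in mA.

Triode; I_D = 2.97 mA

V_ov = V_GS − V_TN = 2.16 − 1.1 = 1.06 V.
Since V_DS = 0.524 V < V_ov = 1.06 V, the device is in the triode region.
I_D = k_n [V_ov · V_DS − ½ V_DS²] = 7.1 × [1.06 × 0.524 − 0.5 × 0.524²] = 2.97 mA.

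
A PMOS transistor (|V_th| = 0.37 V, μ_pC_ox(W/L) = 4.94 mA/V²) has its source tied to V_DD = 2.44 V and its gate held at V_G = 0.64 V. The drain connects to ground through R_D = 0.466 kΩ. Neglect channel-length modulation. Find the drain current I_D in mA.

I_D = 3.73 mA

V_SG = V_DD − V_G = 2.44 − 0.64 = 1.8 V, so V_ov = 1.8 − 0.37 = 1.43 V.
Assume saturation: I_D = ½ k_p V_ov² = 0.5 × 4.94 × 1.43² = 5.05 mA, giving V_SD = V_DD − I_D R_D = 2.44 − 5.05 × 0.466 = 0.0863 V.
But 0.0863 V < V_ov = 1.43 V, so the device is actually in triode.
In triode I_D = k_p[V_ov V_SD − ½ V_SD²] and I_D = (V_DD − V_SD)/R_D. Equating: 1.15 V_SD² − 4.292 V_SD + 2.44 = 0, giving V_SD = 0.7 V (the root below V_ov).
I_D = (2.44 − 0.7) / 0.466 = 3.73 mA.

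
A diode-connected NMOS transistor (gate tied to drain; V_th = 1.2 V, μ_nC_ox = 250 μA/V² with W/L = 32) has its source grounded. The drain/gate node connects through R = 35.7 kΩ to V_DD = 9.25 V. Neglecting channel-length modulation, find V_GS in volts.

V_GS = 1.43 V

With gate tied to drain, V_GS = V_DS ≥ V_GS − V_th, so the device is in saturation.
k_n = μ_nC_ox · (W/L) = 8 mA/V².
KCL at the drain: ½ k_n (V_GS − V_th)² = (V_DD − V_GS)/R.
Let x = V_GS − 1.2. Then 143 x² + x − 8.05 = 0, giving x = 0.234 V (positive root), so V_GS = 1.43 V.
I_D = (V_DD − V_GS)/R = (9.25 − 1.43) / 35.7 = 0.219 mA.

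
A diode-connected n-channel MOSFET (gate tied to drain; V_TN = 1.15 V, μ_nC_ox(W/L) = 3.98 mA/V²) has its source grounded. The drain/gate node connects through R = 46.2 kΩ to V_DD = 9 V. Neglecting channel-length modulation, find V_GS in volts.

With gate tied to drain, V_GS = V_DS ≥ V_GS − V_TN, so the device is in saturation.
KCL at the drain: ½ k_n (V_GS − V_TN)² = (V_DD − V_GS)/R.
Let x = V_GS − 1.15. Then 91.9 x² + x − 7.85 = 0, giving x = 0.287 V (positive root), so V_GS = 1.44 V.
I_D = (V_DD − V_GS)/R = (9 − 1.44) / 46.2 = 0.164 mA.

V_GS = 1.44 V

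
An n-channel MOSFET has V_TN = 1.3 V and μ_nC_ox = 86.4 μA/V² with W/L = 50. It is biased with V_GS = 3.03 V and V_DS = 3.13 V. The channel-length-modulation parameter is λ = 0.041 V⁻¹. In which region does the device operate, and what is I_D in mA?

k_n = μ_nC_ox · (W/L) = 4.32 mA/V².
V_ov = V_GS − V_TN = 3.03 − 1.3 = 1.73 V.
Since V_DS = 3.13 V ≥ V_ov = 1.73 V, the device is in saturation.
I_D = ½ k_n V_ov² (1 + λ V_DS) = 0.5 × 4.32 × 1.73² × (1 + 0.041 × 3.13) = 7.29 mA.

Saturation; I_D = 7.29 mA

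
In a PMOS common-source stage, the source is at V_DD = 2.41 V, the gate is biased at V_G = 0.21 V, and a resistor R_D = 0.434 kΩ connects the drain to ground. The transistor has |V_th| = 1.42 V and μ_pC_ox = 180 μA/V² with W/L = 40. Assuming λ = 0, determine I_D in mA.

V_SG = V_DD − V_G = 2.41 − 0.21 = 2.2 V, so V_ov = 2.2 − 1.42 = 0.78 V.
k_p = μ_pC_ox · (W/L) = 7.2 mA/V².
Assume saturation: I_D = ½ k_p V_ov² = 0.5 × 7.2 × 0.78² = 2.19 mA, giving V_SD = V_DD − I_D R_D = 2.41 − 2.19 × 0.434 = 1.46 V.
V_SD = 1.46 V ≥ V_ov = 0.78 V, confirming saturation.

I_D = 2.19 mA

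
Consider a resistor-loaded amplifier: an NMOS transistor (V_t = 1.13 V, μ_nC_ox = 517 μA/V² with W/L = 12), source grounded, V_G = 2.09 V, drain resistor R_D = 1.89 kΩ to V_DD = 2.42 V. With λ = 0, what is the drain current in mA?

V_GS = V_G = 2.09 V, so V_ov = 2.09 − 1.13 = 0.96 V.
k_n = μ_nC_ox · (W/L) = 6.204 mA/V².
Assume saturation: I_D = ½ k_n V_ov² = 0.5 × 6.204 × 0.96² = 2.86 mA, giving V_DS = V_DD − I_D R_D = 2.42 − 2.86 × 1.89 = -2.98 V.
But -2.98 V < V_ov = 0.96 V, so the device is actually in triode.
In triode I_D = k_n[V_ov V_DS − ½ V_DS²] and I_D = (V_DD − V_DS)/R_D. Equating: 5.86 V_DS² − 12.26 V_DS + 2.42 = 0, giving V_DS = 0.221 V (the root below V_ov).
I_D = (2.42 − 0.221) / 1.89 = 1.16 mA.

I_D = 1.16 mA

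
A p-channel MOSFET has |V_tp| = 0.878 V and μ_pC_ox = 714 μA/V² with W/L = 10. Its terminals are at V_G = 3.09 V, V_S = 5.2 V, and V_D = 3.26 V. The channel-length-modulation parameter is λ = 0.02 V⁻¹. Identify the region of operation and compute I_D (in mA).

V_SG = V_S − V_G = 5.2 − 3.09 = 2.11 V; V_SD = V_S − V_D = 5.2 − 3.26 = 1.94 V.
k_p = μ_pC_ox · (W/L) = 7.14 mA/V².
V_ov = V_SG − |V_tp| = 2.11 − 0.878 = 1.23 V.
Since V_SD = 1.94 V ≥ V_ov = 1.23 V, the device is in saturation.
I_D = ½ k_p V_ov² (1 + λ V_SD) = 0.5 × 7.14 × 1.23² × (1 + 0.02 × 1.94) = 5.63 mA.

Saturation; I_D = 5.63 mA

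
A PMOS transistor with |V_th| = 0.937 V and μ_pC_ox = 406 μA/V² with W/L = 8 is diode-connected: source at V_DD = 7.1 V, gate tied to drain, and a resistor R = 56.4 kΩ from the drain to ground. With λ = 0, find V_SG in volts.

V_SG = 1.19 V

With gate tied to drain, V_SG = V_SD ≥ V_SG − |V_th|, so the device is in saturation.
k_p = μ_pC_ox · (W/L) = 3.248 mA/V².
KCL at the drain: ½ k_p (V_SG − |V_th|)² = (V_DD − V_SG)/R.
Let x = V_SG − 0.937. Then 91.6 x² + x − 6.163 = 0, giving x = 0.254 V (positive root), so V_SG = 1.19 V.
I_D = (V_DD − V_SG)/R = (7.1 − 1.19) / 56.4 = 0.105 mA.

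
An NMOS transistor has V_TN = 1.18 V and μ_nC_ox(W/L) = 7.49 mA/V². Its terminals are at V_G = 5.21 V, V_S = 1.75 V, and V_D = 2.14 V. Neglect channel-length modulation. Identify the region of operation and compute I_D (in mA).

V_GS = V_G − V_S = 5.21 − 1.75 = 3.46 V; V_DS = V_D − V_S = 2.14 − 1.75 = 0.39 V.
V_ov = V_GS − V_TN = 3.46 − 1.18 = 2.28 V.
Since V_DS = 0.39 V < V_ov = 2.28 V, the device is in the triode region.
I_D = k_n [V_ov · V_DS − ½ V_DS²] = 7.49 × [2.28 × 0.39 − 0.5 × 0.39²] = 6.09 mA.

Triode; I_D = 6.09 mA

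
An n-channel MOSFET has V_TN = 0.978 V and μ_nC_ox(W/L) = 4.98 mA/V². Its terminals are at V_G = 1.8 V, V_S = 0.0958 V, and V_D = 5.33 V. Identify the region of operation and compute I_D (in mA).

V_GS = V_G − V_S = 1.8 − 0.0958 = 1.7 V; V_DS = V_D − V_S = 5.33 − 0.0958 = 5.23 V.
V_ov = V_GS − V_TN = 1.7 − 0.978 = 0.726 V.
Since V_DS = 5.23 V ≥ V_ov = 0.726 V, the device is in saturation.
I_D = ½ k_n V_ov² = 0.5 × 4.98 × 0.726² = 1.31 mA.

Saturation; I_D = 1.31 mA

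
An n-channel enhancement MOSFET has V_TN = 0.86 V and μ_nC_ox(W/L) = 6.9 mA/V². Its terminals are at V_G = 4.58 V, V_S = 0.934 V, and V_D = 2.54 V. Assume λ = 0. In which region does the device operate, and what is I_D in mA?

V_GS = V_G − V_S = 4.58 − 0.934 = 3.65 V; V_DS = V_D − V_S = 2.54 − 0.934 = 1.61 V.
V_ov = V_GS − V_TN = 3.65 − 0.86 = 2.79 V.
Since V_DS = 1.61 V < V_ov = 2.79 V, the device is in the triode region.
I_D = k_n [V_ov · V_DS − ½ V_DS²] = 6.9 × [2.79 × 1.61 − 0.5 × 1.61²] = 22 mA.

Triode; I_D = 22.0 mA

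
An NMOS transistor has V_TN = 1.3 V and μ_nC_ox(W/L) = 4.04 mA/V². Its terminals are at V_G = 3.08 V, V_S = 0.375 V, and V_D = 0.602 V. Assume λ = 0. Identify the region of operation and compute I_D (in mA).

Triode; I_D = 1.18 mA

V_GS = V_G − V_S = 3.08 − 0.375 = 2.71 V; V_DS = V_D − V_S = 0.602 − 0.375 = 0.227 V.
V_ov = V_GS − V_TN = 2.71 − 1.3 = 1.41 V.
Since V_DS = 0.227 V < V_ov = 1.41 V, the device is in the triode region.
I_D = k_n [V_ov · V_DS − ½ V_DS²] = 4.04 × [1.41 × 0.227 − 0.5 × 0.227²] = 1.18 mA.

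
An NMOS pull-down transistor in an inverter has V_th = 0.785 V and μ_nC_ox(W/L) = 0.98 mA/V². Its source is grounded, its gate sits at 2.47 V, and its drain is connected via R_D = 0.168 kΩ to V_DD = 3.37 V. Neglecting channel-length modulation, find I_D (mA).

V_GS = V_G = 2.47 V, so V_ov = 2.47 − 0.785 = 1.69 V.
Assume saturation: I_D = ½ k_n V_ov² = 0.5 × 0.98 × 1.69² = 1.39 mA, giving V_DS = V_DD − I_D R_D = 3.37 − 1.39 × 0.168 = 3.14 V.
V_DS = 3.14 V ≥ V_ov = 1.69 V, confirming saturation.

I_D = 1.39 mA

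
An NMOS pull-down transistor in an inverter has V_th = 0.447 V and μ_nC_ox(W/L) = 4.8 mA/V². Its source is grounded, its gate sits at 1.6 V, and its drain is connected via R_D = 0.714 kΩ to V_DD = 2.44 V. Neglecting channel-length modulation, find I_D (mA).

I_D = 2.53 mA

V_GS = V_G = 1.6 V, so V_ov = 1.6 − 0.447 = 1.15 V.
Assume saturation: I_D = ½ k_n V_ov² = 0.5 × 4.8 × 1.15² = 3.19 mA, giving V_DS = V_DD − I_D R_D = 2.44 − 3.19 × 0.714 = 0.162 V.
But 0.162 V < V_ov = 1.15 V, so the device is actually in triode.
In triode I_D = k_n[V_ov V_DS − ½ V_DS²] and I_D = (V_DD − V_DS)/R_D. Equating: 1.71 V_DS² − 4.952 V_DS + 2.44 = 0, giving V_DS = 0.63 V (the root below V_ov).
I_D = (2.44 − 0.63) / 0.714 = 2.53 mA.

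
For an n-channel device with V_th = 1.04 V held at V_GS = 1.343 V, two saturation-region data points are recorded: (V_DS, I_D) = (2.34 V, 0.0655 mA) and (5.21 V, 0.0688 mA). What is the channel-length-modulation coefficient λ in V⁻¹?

With V_GS fixed, I_D ∝ (1 + λ V_DS) in saturation, so I_D2/I_D1 = (1 + λ V_DS2)/(1 + λ V_DS1).
0.0688/0.0655 = 1.05 = (1 + 5.21 λ)/(1 + 2.34 λ).
Solving: λ (I_D1 V_DS2 − I_D2 V_DS1) = I_D2 − I_D1, so λ = (0.0688 − 0.0655) / (0.0655 × 5.21 − 0.0688 × 2.34) = 0.0033 / 0.18 = 0.0183 V⁻¹.

λ = 0.0183 V⁻¹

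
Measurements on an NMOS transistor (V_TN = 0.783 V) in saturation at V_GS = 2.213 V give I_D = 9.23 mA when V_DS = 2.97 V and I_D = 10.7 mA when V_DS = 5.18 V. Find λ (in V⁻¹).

With V_GS fixed, I_D ∝ (1 + λ V_DS) in saturation, so I_D2/I_D1 = (1 + λ V_DS2)/(1 + λ V_DS1).
10.7/9.23 = 1.159 = (1 + 5.18 λ)/(1 + 2.97 λ).
Solving: λ (I_D1 V_DS2 − I_D2 V_DS1) = I_D2 − I_D1, so λ = (10.7 − 9.23) / (9.23 × 5.18 − 10.7 × 2.97) = 1.47 / 16 = 0.0917 V⁻¹.

λ = 0.0917 V⁻¹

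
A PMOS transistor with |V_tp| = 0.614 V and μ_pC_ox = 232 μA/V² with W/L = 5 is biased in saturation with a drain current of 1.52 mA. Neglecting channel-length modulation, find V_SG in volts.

k_p = μ_pC_ox · (W/L) = 1.16 mA/V².
In saturation I_D = ½ k_p (V_SG − |V_tp|)², so V_SG − |V_tp| = √(2 I_D / k_p) = √(2 × 1.52 / 1.16) = 1.62 V.
V_SG = 0.614 + 1.62 = 2.23 V.

V_SG = 2.23 V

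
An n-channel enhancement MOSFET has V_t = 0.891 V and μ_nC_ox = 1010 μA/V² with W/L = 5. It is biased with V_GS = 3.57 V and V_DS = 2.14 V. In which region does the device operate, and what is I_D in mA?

Triode; I_D = 17.4 mA

k_n = μ_nC_ox · (W/L) = 5.05 mA/V².
V_ov = V_GS − V_t = 3.57 − 0.891 = 2.68 V.
Since V_DS = 2.14 V < V_ov = 2.68 V, the device is in the triode region.
I_D = k_n [V_ov · V_DS − ½ V_DS²] = 5.05 × [2.68 × 2.14 − 0.5 × 2.14²] = 17.4 mA.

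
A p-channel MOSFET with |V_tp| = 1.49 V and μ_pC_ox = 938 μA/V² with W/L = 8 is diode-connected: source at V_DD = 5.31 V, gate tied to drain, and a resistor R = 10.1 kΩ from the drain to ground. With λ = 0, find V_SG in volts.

With gate tied to drain, V_SG = V_SD ≥ V_SG − |V_tp|, so the device is in saturation.
k_p = μ_pC_ox · (W/L) = 7.504 mA/V².
KCL at the drain: ½ k_p (V_SG − |V_tp|)² = (V_DD − V_SG)/R.
Let x = V_SG − 1.49. Then 37.9 x² + x − 3.82 = 0, giving x = 0.305 V (positive root), so V_SG = 1.79 V.
I_D = (V_DD − V_SG)/R = (5.31 − 1.79) / 10.1 = 0.348 mA.

V_SG = 1.79 V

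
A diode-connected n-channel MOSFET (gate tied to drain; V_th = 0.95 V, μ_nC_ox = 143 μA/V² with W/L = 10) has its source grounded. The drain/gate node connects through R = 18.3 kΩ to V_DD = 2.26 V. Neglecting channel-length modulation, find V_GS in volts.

With gate tied to drain, V_GS = V_DS ≥ V_GS − V_th, so the device is in saturation.
k_n = μ_nC_ox · (W/L) = 1.43 mA/V².
KCL at the drain: ½ k_n (V_GS − V_th)² = (V_DD − V_GS)/R.
Let x = V_GS − 0.95. Then 13.1 x² + x − 1.31 = 0, giving x = 0.281 V (positive root), so V_GS = 1.23 V.
I_D = (V_DD − V_GS)/R = (2.26 − 1.23) / 18.3 = 0.0563 mA.

V_GS = 1.23 V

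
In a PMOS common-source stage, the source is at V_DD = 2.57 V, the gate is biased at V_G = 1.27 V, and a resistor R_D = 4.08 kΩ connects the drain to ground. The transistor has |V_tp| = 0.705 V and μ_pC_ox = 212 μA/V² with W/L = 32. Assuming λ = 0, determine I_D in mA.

V_SG = V_DD − V_G = 2.57 − 1.27 = 1.3 V, so V_ov = 1.3 − 0.705 = 0.595 V.
k_p = μ_pC_ox · (W/L) = 6.784 mA/V².
Assume saturation: I_D = ½ k_p V_ov² = 0.5 × 6.784 × 0.595² = 1.2 mA, giving V_SD = V_DD − I_D R_D = 2.57 − 1.2 × 4.08 = -2.33 V.
But -2.33 V < V_ov = 0.595 V, so the device is actually in triode.
In triode I_D = k_p[V_ov V_SD − ½ V_SD²] and I_D = (V_DD − V_SD)/R_D. Equating: 13.8 V_SD² − 17.47 V_SD + 2.57 = 0, giving V_SD = 0.17 V (the root below V_ov).
I_D = (2.57 − 0.17) / 4.08 = 0.588 mA.

I_D = 0.588 mA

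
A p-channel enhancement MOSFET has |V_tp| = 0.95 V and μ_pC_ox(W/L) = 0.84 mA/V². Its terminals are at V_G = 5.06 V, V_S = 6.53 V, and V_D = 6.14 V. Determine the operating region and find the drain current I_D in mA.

V_SG = V_S − V_G = 6.53 − 5.06 = 1.47 V; V_SD = V_S − V_D = 6.53 − 6.14 = 0.39 V.
V_ov = V_SG − |V_tp| = 1.47 − 0.95 = 0.52 V.
Since V_SD = 0.39 V < V_ov = 0.52 V, the device is in the triode region.
I_D = k_p [V_ov · V_SD − ½ V_SD²] = 0.84 × [0.52 × 0.39 − 0.5 × 0.39²] = 0.106 mA.

Triode; I_D = 0.106 mA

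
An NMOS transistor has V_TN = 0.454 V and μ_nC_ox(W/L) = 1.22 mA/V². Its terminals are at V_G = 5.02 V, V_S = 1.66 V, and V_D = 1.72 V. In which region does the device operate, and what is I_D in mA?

Triode; I_D = 0.211 mA

V_GS = V_G − V_S = 5.02 − 1.66 = 3.36 V; V_DS = V_D − V_S = 1.72 − 1.66 = 0.06 V.
V_ov = V_GS − V_TN = 3.36 − 0.454 = 2.91 V.
Since V_DS = 0.06 V < V_ov = 2.91 V, the device is in the triode region.
I_D = k_n [V_ov · V_DS − ½ V_DS²] = 1.22 × [2.91 × 0.06 − 0.5 × 0.06²] = 0.211 mA.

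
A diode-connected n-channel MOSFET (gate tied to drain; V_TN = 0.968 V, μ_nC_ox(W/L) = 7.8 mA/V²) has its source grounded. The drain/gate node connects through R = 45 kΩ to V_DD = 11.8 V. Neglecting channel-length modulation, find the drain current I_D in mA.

I_D = 0.235 mA

With gate tied to drain, V_GS = V_DS ≥ V_GS − V_TN, so the device is in saturation.
KCL at the drain: ½ k_n (V_GS − V_TN)² = (V_DD − V_GS)/R.
Let x = V_GS − 0.968. Then 176 x² + x − 10.83 = 0, giving x = 0.246 V (positive root), so V_GS = 1.21 V.
I_D = (V_DD − V_GS)/R = (11.8 − 1.21) / 45 = 0.235 mA.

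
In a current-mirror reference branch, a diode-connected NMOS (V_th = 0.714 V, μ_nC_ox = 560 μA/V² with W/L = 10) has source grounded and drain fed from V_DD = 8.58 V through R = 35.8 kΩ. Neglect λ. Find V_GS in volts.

With gate tied to drain, V_GS = V_DS ≥ V_GS − V_th, so the device is in saturation.
k_n = μ_nC_ox · (W/L) = 5.6 mA/V².
KCL at the drain: ½ k_n (V_GS − V_th)² = (V_DD − V_GS)/R.
Let x = V_GS − 0.714. Then 100 x² + x − 7.866 = 0, giving x = 0.275 V (positive root), so V_GS = 0.989 V.
I_D = (V_DD − V_GS)/R = (8.58 − 0.989) / 35.8 = 0.212 mA.

V_GS = 0.989 V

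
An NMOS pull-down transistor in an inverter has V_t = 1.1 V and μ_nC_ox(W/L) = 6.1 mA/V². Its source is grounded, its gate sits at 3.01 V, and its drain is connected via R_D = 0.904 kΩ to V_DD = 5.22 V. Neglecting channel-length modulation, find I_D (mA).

V_GS = V_G = 3.01 V, so V_ov = 3.01 − 1.1 = 1.91 V.
Assume saturation: I_D = ½ k_n V_ov² = 0.5 × 6.1 × 1.91² = 11.1 mA, giving V_DS = V_DD − I_D R_D = 5.22 − 11.1 × 0.904 = -4.84 V.
But -4.84 V < V_ov = 1.91 V, so the device is actually in triode.
In triode I_D = k_n[V_ov V_DS − ½ V_DS²] and I_D = (V_DD − V_DS)/R_D. Equating: 2.76 V_DS² − 11.53 V_DS + 5.22 = 0, giving V_DS = 0.516 V (the root below V_ov).
I_D = (5.22 − 0.516) / 0.904 = 5.2 mA.

I_D = 5.20 mA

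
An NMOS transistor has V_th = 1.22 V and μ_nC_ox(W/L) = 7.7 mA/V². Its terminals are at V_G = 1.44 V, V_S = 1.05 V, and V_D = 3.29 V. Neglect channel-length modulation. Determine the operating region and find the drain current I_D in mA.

Cutoff; I_D = 0 mA

V_GS = V_G − V_S = 1.44 − 1.05 = 0.39 V; V_DS = V_D − V_S = 3.29 − 1.05 = 2.24 V.
V_GS = 0.39 V < V_th = 1.22 V, so the transistor is in cutoff.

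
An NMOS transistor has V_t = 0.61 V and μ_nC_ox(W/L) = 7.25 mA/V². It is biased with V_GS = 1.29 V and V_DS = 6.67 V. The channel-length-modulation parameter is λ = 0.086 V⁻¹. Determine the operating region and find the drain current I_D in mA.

Saturation; I_D = 2.64 mA

V_ov = V_GS − V_t = 1.29 − 0.61 = 0.68 V.
Since V_DS = 6.67 V ≥ V_ov = 0.68 V, the device is in saturation.
I_D = ½ k_n V_ov² (1 + λ V_DS) = 0.5 × 7.25 × 0.68² × (1 + 0.086 × 6.67) = 2.64 mA.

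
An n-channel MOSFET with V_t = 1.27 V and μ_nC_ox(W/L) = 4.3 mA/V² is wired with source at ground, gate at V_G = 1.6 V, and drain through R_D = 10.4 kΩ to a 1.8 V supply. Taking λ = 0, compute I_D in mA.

V_GS = V_G = 1.6 V, so V_ov = 1.6 − 1.27 = 0.33 V.
Assume saturation: I_D = ½ k_n V_ov² = 0.5 × 4.3 × 0.33² = 0.234 mA, giving V_DS = V_DD − I_D R_D = 1.8 − 0.234 × 10.4 = -0.635 V.
But -0.635 V < V_ov = 0.33 V, so the device is actually in triode.
In triode I_D = k_n[V_ov V_DS − ½ V_DS²] and I_D = (V_DD − V_DS)/R_D. Equating: 22.4 V_DS² − 15.76 V_DS + 1.8 = 0, giving V_DS = 0.143 V (the root below V_ov).
I_D = (1.8 − 0.143) / 10.4 = 0.159 mA.

I_D = 0.159 mA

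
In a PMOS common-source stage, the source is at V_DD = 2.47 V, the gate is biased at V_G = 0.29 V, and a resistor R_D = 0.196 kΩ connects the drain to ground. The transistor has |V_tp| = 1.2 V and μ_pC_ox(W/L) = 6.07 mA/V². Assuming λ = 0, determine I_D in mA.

V_SG = V_DD − V_G = 2.47 − 0.29 = 2.18 V, so V_ov = 2.18 − 1.2 = 0.98 V.
Assume saturation: I_D = ½ k_p V_ov² = 0.5 × 6.07 × 0.98² = 2.91 mA, giving V_SD = V_DD − I_D R_D = 2.47 − 2.91 × 0.196 = 1.9 V.
V_SD = 1.9 V ≥ V_ov = 0.98 V, confirming saturation.

I_D = 2.91 mA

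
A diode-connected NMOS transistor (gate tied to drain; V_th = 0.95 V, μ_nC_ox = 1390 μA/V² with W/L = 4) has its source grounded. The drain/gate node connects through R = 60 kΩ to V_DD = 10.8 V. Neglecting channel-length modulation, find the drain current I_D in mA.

I_D = 0.160 mA

With gate tied to drain, V_GS = V_DS ≥ V_GS − V_th, so the device is in saturation.
k_n = μ_nC_ox · (W/L) = 5.56 mA/V².
KCL at the drain: ½ k_n (V_GS − V_th)² = (V_DD − V_GS)/R.
Let x = V_GS − 0.95. Then 167 x² + x − 9.85 = 0, giving x = 0.24 V (positive root), so V_GS = 1.19 V.
I_D = (V_DD − V_GS)/R = (10.8 − 1.19) / 60 = 0.16 mA.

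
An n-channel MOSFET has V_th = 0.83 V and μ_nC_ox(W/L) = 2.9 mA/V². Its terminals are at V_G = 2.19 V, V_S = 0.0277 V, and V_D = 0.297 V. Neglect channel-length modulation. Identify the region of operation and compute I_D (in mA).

V_GS = V_G − V_S = 2.19 − 0.0277 = 2.16 V; V_DS = V_D − V_S = 0.297 − 0.0277 = 0.269 V.
V_ov = V_GS − V_th = 2.16 − 0.83 = 1.33 V.
Since V_DS = 0.269 V < V_ov = 1.33 V, the device is in the triode region.
I_D = k_n [V_ov · V_DS − ½ V_DS²] = 2.9 × [1.33 × 0.269 − 0.5 × 0.269²] = 0.935 mA.

Triode; I_D = 0.935 mA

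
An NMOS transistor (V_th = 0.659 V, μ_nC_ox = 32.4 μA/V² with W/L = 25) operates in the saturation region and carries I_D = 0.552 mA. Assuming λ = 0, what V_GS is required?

k_n = μ_nC_ox · (W/L) = 0.81 mA/V².
In saturation I_D = ½ k_n (V_GS − V_th)², so V_GS − V_th = √(2 I_D / k_n) = √(2 × 0.552 / 0.81) = 1.17 V.
V_GS = 0.659 + 1.17 = 1.83 V.

V_GS = 1.83 V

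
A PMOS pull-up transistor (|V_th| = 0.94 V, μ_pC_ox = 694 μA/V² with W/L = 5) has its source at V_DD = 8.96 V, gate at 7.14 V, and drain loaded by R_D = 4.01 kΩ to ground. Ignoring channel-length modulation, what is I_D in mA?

I_D = 1.34 mA

V_SG = V_DD − V_G = 8.96 − 7.14 = 1.82 V, so V_ov = 1.82 − 0.94 = 0.88 V.
k_p = μ_pC_ox · (W/L) = 3.47 mA/V².
Assume saturation: I_D = ½ k_p V_ov² = 0.5 × 3.47 × 0.88² = 1.34 mA, giving V_SD = V_DD − I_D R_D = 8.96 − 1.34 × 4.01 = 3.57 V.
V_SD = 3.57 V ≥ V_ov = 0.88 V, confirming saturation.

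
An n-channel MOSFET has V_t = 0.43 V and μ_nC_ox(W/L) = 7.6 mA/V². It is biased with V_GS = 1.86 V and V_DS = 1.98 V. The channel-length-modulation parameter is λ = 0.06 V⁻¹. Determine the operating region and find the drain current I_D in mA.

V_ov = V_GS − V_t = 1.86 − 0.43 = 1.43 V.
Since V_DS = 1.98 V ≥ V_ov = 1.43 V, the device is in saturation.
I_D = ½ k_n V_ov² (1 + λ V_DS) = 0.5 × 7.6 × 1.43² × (1 + 0.06 × 1.98) = 8.69 mA.

Saturation; I_D = 8.69 mA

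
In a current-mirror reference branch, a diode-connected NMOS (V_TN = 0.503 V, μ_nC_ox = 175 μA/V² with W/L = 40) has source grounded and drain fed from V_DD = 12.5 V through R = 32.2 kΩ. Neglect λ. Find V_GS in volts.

With gate tied to drain, V_GS = V_DS ≥ V_GS − V_TN, so the device is in saturation.
k_n = μ_nC_ox · (W/L) = 7 mA/V².
KCL at the drain: ½ k_n (V_GS − V_TN)² = (V_DD − V_GS)/R.
Let x = V_GS − 0.503. Then 113 x² + x − 12 = 0, giving x = 0.322 V (positive root), so V_GS = 0.825 V.
I_D = (V_DD − V_GS)/R = (12.5 − 0.825) / 32.2 = 0.363 mA.

V_GS = 0.825 V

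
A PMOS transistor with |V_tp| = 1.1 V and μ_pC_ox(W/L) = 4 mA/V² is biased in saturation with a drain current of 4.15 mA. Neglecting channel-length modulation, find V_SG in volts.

In saturation I_D = ½ k_p (V_SG − |V_tp|)², so V_SG − |V_tp| = √(2 I_D / k_p) = √(2 × 4.15 / 4) = 1.44 V.
V_SG = 1.1 + 1.44 = 2.54 V.

V_SG = 2.54 V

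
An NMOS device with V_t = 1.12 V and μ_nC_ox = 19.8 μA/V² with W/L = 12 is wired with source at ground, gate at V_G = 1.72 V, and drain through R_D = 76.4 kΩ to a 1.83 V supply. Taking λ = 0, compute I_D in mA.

I_D = 0.0216 mA

V_GS = V_G = 1.72 V, so V_ov = 1.72 − 1.12 = 0.6 V.
k_n = μ_nC_ox · (W/L) = 0.2376 mA/V².
Assume saturation: I_D = ½ k_n V_ov² = 0.5 × 0.2376 × 0.6² = 0.0428 mA, giving V_DS = V_DD − I_D R_D = 1.83 − 0.0428 × 76.4 = -1.44 V.
But -1.44 V < V_ov = 0.6 V, so the device is actually in triode.
In triode I_D = k_n[V_ov V_DS − ½ V_DS²] and I_D = (V_DD − V_DS)/R_D. Equating: 9.08 V_DS² − 11.89 V_DS + 1.83 = 0, giving V_DS = 0.178 V (the root below V_ov).
I_D = (1.83 − 0.178) / 76.4 = 0.0216 mA.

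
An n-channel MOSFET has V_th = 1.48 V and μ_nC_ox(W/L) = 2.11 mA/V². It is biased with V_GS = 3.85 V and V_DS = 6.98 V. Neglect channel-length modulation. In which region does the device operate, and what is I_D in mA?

Saturation; I_D = 5.93 mA

V_ov = V_GS − V_th = 3.85 − 1.48 = 2.37 V.
Since V_DS = 6.98 V ≥ V_ov = 2.37 V, the device is in saturation.
I_D = ½ k_n V_ov² = 0.5 × 2.11 × 2.37² = 5.93 mA.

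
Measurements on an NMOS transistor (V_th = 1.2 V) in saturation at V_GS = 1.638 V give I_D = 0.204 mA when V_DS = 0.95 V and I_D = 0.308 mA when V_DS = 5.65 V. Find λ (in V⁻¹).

With V_GS fixed, I_D ∝ (1 + λ V_DS) in saturation, so I_D2/I_D1 = (1 + λ V_DS2)/(1 + λ V_DS1).
0.308/0.204 = 1.51 = (1 + 5.65 λ)/(1 + 0.95 λ).
Solving: λ (I_D1 V_DS2 − I_D2 V_DS1) = I_D2 − I_D1, so λ = (0.308 − 0.204) / (0.204 × 5.65 − 0.308 × 0.95) = 0.104 / 0.86 = 0.121 V⁻¹.

λ = 0.121 V⁻¹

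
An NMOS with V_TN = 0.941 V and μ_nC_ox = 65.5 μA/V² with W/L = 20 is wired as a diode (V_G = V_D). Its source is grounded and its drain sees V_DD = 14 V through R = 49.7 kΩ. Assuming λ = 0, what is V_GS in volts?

V_GS = 1.56 V

With gate tied to drain, V_GS = V_DS ≥ V_GS − V_TN, so the device is in saturation.
k_n = μ_nC_ox · (W/L) = 1.31 mA/V².
KCL at the drain: ½ k_n (V_GS − V_TN)² = (V_DD − V_GS)/R.
Let x = V_GS − 0.941. Then 32.6 x² + x − 13.06 = 0, giving x = 0.618 V (positive root), so V_GS = 1.56 V.
I_D = (V_DD − V_GS)/R = (14 − 1.56) / 49.7 = 0.25 mA.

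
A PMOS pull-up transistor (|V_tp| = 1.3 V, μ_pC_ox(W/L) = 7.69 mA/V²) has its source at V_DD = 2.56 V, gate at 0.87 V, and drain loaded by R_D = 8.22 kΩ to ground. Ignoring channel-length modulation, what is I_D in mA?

I_D = 0.297 mA

V_SG = V_DD − V_G = 2.56 − 0.87 = 1.69 V, so V_ov = 1.69 − 1.3 = 0.39 V.
Assume saturation: I_D = ½ k_p V_ov² = 0.5 × 7.69 × 0.39² = 0.585 mA, giving V_SD = V_DD − I_D R_D = 2.56 − 0.585 × 8.22 = -2.25 V.
But -2.25 V < V_ov = 0.39 V, so the device is actually in triode.
In triode I_D = k_p[V_ov V_SD − ½ V_SD²] and I_D = (V_DD − V_SD)/R_D. Equating: 31.6 V_SD² − 25.65 V_SD + 2.56 = 0, giving V_SD = 0.117 V (the root below V_ov).
I_D = (2.56 − 0.117) / 8.22 = 0.297 mA.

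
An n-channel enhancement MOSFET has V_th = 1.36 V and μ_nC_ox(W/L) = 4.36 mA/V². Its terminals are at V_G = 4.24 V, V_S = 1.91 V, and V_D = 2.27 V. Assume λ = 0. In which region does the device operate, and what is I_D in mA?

V_GS = V_G − V_S = 4.24 − 1.91 = 2.33 V; V_DS = V_D − V_S = 2.27 − 1.91 = 0.36 V.
V_ov = V_GS − V_th = 2.33 − 1.36 = 0.97 V.
Since V_DS = 0.36 V < V_ov = 0.97 V, the device is in the triode region.
I_D = k_n [V_ov · V_DS − ½ V_DS²] = 4.36 × [0.97 × 0.36 − 0.5 × 0.36²] = 1.24 mA.

Triode; I_D = 1.24 mA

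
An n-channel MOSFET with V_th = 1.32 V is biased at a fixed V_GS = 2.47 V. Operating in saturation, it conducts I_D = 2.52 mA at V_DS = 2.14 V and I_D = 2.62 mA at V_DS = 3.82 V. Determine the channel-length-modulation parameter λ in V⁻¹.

λ = 0.0249 V⁻¹

With V_GS fixed, I_D ∝ (1 + λ V_DS) in saturation, so I_D2/I_D1 = (1 + λ V_DS2)/(1 + λ V_DS1).
2.62/2.52 = 1.04 = (1 + 3.82 λ)/(1 + 2.14 λ).
Solving: λ (I_D1 V_DS2 − I_D2 V_DS1) = I_D2 − I_D1, so λ = (2.62 − 2.52) / (2.52 × 3.82 − 2.62 × 2.14) = 0.1 / 4.02 = 0.0249 V⁻¹.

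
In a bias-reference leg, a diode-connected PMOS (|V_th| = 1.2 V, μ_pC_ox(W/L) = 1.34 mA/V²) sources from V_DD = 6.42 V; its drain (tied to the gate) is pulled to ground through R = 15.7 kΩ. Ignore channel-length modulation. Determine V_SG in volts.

With gate tied to drain, V_SG = V_SD ≥ V_SG − |V_th|, so the device is in saturation.
KCL at the drain: ½ k_p (V_SG − |V_th|)² = (V_DD − V_SG)/R.
Let x = V_SG − 1.2. Then 10.5 x² + x − 5.22 = 0, giving x = 0.659 V (positive root), so V_SG = 1.86 V.
I_D = (V_DD − V_SG)/R = (6.42 − 1.86) / 15.7 = 0.291 mA.

V_SG = 1.86 V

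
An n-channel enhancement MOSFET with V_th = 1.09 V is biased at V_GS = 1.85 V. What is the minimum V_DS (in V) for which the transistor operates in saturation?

V_DS,sat = 0.760 V

The boundary between triode and saturation is V_DS = V_GS − V_th = V_ov.
V_ov = 1.85 − 1.09 = 0.76 V.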